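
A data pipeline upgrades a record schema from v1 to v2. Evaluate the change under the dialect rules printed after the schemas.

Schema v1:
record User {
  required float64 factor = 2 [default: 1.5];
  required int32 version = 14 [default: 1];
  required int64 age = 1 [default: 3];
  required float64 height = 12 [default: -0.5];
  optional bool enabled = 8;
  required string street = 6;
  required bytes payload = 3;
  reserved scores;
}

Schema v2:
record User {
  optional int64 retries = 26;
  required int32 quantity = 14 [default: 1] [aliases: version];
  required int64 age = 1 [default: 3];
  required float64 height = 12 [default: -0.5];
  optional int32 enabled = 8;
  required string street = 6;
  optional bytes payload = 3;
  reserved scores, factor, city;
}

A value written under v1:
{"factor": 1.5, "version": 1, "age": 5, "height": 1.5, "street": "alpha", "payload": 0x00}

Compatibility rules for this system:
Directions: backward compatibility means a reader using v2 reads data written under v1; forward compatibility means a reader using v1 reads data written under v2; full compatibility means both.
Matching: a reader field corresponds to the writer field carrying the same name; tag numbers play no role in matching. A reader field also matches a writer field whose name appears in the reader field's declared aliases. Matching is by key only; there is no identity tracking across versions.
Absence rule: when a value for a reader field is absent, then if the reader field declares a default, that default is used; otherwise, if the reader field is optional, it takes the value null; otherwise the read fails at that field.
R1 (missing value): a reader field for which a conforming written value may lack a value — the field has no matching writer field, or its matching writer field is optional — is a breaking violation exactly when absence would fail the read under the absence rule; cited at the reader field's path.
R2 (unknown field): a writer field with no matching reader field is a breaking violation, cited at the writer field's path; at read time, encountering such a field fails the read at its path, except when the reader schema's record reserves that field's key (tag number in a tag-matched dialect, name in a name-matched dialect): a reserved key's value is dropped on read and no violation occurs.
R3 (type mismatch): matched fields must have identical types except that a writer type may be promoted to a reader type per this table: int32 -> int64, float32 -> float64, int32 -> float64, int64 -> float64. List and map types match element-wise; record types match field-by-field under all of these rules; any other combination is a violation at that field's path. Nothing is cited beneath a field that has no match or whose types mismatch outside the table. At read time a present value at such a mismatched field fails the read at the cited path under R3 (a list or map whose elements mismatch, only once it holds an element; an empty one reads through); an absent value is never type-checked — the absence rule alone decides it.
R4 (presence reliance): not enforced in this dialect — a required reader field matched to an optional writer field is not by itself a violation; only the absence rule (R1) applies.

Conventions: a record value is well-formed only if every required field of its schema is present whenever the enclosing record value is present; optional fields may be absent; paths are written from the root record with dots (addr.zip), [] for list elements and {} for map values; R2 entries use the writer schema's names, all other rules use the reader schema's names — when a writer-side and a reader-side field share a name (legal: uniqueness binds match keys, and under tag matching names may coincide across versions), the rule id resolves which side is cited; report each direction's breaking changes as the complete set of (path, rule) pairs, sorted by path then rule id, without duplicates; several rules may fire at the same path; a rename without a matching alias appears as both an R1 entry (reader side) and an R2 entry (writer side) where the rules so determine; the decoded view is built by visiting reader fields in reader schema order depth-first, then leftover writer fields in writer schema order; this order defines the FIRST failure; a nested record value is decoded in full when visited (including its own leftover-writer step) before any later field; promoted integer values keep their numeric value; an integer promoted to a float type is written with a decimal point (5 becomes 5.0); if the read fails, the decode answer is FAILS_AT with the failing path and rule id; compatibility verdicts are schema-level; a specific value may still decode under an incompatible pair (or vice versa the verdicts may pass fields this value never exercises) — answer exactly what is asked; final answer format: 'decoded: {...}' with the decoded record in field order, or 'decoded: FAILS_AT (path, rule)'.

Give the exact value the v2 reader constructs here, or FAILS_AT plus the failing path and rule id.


in User below, arrows point writer -> reader
decode (reader v2):
  retries := null (absent, optional -> null)
  quantity := 1 (from writer version)
  age := 5
  height := 1.5
  enabled := null (absent, optional -> null)
  street := "alpha"
  payload := 0x00
  writer factor: reserved -> dropped
  => decoded: {"retries": null, "quantity": 1, "age": 5, "height": 1.5, "enabled": null, "street": "alpha", "payload": 0x00}
checking off the User differences that do not matter here:
  field enabled in record User: type bool changed to int32 -> shifts the User verdicts, not this decode
  field payload in record User: required changed to optional -> shifts the User verdicts, not this decode

decoded: {"retries": null, "quantity": 1, "age": 5, "height": 1.5, "enabled": null, "street": "alpha", "payload": 0x00}


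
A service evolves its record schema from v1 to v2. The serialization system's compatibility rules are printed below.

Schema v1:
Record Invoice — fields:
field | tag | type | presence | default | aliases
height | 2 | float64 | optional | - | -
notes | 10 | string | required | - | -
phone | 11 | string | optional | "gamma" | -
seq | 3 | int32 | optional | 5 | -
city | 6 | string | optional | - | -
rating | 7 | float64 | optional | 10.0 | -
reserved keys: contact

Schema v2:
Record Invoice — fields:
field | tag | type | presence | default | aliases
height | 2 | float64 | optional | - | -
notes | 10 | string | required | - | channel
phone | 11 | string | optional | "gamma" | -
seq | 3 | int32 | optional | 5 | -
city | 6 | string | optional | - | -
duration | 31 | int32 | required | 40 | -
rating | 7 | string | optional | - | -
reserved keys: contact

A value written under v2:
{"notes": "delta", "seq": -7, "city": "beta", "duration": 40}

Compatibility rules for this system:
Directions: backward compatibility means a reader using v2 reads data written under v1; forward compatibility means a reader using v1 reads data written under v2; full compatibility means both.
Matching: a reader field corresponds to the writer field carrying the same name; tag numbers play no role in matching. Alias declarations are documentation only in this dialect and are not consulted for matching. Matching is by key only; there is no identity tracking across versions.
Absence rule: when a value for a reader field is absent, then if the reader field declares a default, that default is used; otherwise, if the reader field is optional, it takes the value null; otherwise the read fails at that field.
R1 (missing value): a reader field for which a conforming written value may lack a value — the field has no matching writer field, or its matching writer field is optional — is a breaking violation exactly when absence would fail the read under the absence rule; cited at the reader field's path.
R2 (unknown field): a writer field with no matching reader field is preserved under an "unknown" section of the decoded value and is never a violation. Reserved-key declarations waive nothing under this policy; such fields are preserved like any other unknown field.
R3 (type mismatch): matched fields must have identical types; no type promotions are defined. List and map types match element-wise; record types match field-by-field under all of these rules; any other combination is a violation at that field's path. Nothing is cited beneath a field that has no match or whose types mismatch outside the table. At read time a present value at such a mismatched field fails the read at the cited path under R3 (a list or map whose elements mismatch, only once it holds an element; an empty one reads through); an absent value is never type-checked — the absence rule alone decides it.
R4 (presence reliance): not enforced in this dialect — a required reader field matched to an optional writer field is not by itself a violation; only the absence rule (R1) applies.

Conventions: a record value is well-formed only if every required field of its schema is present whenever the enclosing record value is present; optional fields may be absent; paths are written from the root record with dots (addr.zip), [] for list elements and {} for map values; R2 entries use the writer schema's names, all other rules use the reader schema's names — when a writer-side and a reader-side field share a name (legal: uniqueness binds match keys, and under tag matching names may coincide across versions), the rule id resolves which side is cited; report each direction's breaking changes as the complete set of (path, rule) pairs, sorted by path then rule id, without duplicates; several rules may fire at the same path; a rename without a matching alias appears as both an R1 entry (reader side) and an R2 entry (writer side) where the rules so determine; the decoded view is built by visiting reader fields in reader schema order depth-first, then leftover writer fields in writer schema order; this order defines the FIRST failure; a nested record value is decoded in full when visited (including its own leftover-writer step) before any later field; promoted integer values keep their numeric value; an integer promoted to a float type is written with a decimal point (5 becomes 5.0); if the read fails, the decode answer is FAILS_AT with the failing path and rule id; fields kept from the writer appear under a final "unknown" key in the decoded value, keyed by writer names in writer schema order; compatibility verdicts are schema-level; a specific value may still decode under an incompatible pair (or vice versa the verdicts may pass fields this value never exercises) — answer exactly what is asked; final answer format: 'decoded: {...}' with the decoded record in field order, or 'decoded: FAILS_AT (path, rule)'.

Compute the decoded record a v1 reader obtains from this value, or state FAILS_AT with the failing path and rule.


arrows below run writer -> reader for Invoice
decode (reader v1):
  height := null (missing; optional => null)
  notes := "delta"
  phone := "gamma" (missing; default applied)
  seq := -7
  city := "beta"
  rating := 10.0 (missing; default applied)
  writer duration: kept under "unknown"
  => decoded: {"height": null, "notes": "delta", "phone": "gamma", "seq": -7, "city": "beta", "rating": 10.0, "unknown": {"duration": 40}}
diffs on Invoice not affecting the asked answer:
  field rating in record Invoice: type float64 changed to string (its default is dropped) -> schema-level compatibility only; this Invoice value's decode is unchanged

decoded: {"height": null, "notes": "delta", "phone": "gamma", "seq": -7, "city": "beta", "rating": 10.0, "unknown": {"duration": 40}}


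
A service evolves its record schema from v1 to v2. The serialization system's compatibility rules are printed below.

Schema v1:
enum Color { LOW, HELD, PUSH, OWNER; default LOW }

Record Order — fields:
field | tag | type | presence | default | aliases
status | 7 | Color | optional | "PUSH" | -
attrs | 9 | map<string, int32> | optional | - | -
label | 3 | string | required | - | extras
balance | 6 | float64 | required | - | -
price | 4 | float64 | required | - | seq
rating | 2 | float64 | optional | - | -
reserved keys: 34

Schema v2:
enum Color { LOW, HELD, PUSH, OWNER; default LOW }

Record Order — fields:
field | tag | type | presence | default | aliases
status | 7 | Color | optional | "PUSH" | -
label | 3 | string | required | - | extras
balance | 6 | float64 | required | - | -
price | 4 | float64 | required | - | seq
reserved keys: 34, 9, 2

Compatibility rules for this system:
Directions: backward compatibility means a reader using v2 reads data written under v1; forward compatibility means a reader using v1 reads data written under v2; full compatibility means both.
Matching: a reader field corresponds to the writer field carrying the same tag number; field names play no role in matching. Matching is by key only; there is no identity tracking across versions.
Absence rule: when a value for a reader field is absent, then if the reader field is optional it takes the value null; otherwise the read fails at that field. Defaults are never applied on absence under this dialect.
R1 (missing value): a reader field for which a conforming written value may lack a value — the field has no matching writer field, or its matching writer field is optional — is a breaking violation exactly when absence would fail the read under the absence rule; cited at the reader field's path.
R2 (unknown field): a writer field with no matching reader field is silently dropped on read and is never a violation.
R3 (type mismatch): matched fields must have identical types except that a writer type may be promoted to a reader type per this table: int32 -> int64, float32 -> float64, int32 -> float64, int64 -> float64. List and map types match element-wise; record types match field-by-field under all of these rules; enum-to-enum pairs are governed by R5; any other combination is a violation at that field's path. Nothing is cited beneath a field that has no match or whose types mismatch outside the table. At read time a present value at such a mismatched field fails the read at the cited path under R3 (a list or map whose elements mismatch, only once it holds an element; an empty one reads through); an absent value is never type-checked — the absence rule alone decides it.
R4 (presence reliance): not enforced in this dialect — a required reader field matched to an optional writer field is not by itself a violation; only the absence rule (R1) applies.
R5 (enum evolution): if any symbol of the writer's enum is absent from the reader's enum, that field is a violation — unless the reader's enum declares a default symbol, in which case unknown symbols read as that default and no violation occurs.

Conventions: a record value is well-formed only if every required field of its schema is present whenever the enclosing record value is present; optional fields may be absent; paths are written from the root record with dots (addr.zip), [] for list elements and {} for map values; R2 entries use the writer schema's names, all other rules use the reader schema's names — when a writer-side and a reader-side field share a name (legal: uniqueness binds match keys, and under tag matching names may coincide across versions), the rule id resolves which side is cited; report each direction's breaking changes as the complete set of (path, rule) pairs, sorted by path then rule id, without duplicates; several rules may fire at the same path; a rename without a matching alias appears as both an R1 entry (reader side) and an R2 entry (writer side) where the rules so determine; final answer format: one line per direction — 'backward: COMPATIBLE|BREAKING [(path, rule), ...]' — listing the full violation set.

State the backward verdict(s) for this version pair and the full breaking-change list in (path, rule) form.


each type pair in Order: writer, then reader
checking backward for Order: reader v2 against writer v1:
  writer optional, Color -> Color: reader status maps from writer status
  writer required, string -> string: reader label maps from writer label
  writer required, float64 -> float64: reader balance maps from writer balance
  writer required, float64 -> float64: reader price maps from writer price
  writer attrs: unknown to reader
  writer rating: unknown to reader
  nothing fires on Order: backward is COMPATIBLE
ruling out the remaining Order differences:
  removed field attrs from record Order (its key 9 joins the reserved list) -> fires no rule on Order, leaving the asked answer as it is
  removed field rating from record Order (its key 2 joins the reserved list) -> fires no rule on Order, leaving the asked answer as it is

backward: COMPATIBLE []


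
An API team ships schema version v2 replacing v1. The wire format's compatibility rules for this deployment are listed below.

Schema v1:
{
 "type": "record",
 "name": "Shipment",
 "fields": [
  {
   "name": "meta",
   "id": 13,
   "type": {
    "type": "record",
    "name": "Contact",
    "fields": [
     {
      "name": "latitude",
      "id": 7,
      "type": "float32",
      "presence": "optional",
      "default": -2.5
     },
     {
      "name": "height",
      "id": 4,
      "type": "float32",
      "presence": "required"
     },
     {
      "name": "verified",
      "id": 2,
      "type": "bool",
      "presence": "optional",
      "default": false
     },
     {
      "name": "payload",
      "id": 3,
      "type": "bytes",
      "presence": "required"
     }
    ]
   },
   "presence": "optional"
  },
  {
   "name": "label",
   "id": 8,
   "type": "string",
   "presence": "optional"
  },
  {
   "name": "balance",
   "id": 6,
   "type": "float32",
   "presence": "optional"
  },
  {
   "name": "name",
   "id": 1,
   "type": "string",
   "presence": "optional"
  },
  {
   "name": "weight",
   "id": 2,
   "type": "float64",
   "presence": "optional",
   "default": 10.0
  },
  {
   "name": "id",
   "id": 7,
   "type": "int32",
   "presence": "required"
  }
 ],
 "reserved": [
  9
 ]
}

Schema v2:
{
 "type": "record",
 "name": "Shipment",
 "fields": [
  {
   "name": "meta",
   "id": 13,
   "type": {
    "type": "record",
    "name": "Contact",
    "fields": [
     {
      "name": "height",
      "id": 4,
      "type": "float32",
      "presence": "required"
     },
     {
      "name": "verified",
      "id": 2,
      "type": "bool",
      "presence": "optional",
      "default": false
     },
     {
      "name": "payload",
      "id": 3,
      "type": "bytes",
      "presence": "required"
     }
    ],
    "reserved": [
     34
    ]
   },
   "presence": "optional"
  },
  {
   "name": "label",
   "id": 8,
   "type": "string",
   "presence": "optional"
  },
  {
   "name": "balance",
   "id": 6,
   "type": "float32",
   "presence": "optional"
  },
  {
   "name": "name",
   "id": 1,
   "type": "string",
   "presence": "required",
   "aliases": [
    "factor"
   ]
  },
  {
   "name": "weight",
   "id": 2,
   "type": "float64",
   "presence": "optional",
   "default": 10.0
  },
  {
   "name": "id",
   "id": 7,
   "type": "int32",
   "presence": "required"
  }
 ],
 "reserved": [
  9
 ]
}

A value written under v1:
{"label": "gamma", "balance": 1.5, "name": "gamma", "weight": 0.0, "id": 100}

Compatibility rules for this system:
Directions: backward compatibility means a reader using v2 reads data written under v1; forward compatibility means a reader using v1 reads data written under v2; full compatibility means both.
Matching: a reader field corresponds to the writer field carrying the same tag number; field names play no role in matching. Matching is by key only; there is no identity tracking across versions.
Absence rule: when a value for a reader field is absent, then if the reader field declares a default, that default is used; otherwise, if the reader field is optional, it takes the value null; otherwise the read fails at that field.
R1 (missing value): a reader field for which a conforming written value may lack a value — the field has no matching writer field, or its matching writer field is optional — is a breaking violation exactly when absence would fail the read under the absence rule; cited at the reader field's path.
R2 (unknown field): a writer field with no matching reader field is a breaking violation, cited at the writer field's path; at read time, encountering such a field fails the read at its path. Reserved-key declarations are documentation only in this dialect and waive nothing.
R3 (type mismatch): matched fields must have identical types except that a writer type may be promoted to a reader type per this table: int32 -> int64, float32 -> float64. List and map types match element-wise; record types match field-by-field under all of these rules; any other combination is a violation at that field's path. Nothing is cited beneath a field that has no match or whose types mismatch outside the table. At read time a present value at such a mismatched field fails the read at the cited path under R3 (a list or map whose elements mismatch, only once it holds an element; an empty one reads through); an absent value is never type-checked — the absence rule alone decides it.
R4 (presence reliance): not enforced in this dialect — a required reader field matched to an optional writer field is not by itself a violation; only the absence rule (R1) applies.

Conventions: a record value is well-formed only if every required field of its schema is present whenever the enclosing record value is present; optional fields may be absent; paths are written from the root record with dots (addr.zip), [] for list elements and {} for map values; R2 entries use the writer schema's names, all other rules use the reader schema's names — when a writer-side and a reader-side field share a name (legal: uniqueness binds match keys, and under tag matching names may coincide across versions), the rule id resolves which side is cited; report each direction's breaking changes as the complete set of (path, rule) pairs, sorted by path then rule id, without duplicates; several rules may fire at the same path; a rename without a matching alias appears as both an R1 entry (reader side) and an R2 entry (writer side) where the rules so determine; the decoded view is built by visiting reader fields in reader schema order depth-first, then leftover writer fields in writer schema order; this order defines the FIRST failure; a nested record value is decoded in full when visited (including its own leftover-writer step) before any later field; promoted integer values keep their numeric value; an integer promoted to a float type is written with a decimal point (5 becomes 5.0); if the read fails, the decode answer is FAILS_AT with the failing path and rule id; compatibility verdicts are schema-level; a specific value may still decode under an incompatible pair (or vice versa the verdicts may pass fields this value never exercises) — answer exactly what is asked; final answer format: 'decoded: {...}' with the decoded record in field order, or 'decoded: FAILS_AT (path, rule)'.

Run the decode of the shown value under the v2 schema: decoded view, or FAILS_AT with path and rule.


the writer's type comes first in each Shipment pair
decode walk for Shipment under reader schema v2:
  meta := null (not supplied -> null)
  label := "gamma"
  balance := 1.5
  name := "gamma"
  weight := 0.0
  id := 100
  => decoded: {"meta": null, "label": "gamma", "balance": 1.5, "name": "gamma", "weight": 0.0, "id": 100}
ruling out the remaining Shipment differences:
  field name in record Shipment: optional changed to required -> schema-level compatibility only; this Shipment value's decode is unchanged
  removed field latitude from record Contact -> schema-level compatibility only; this Shipment value's decode is unchanged

decoded: {"meta": null, "label": "gamma", "balance": 1.5, "name": "gamma", "weight": 0.0, "id": 100}


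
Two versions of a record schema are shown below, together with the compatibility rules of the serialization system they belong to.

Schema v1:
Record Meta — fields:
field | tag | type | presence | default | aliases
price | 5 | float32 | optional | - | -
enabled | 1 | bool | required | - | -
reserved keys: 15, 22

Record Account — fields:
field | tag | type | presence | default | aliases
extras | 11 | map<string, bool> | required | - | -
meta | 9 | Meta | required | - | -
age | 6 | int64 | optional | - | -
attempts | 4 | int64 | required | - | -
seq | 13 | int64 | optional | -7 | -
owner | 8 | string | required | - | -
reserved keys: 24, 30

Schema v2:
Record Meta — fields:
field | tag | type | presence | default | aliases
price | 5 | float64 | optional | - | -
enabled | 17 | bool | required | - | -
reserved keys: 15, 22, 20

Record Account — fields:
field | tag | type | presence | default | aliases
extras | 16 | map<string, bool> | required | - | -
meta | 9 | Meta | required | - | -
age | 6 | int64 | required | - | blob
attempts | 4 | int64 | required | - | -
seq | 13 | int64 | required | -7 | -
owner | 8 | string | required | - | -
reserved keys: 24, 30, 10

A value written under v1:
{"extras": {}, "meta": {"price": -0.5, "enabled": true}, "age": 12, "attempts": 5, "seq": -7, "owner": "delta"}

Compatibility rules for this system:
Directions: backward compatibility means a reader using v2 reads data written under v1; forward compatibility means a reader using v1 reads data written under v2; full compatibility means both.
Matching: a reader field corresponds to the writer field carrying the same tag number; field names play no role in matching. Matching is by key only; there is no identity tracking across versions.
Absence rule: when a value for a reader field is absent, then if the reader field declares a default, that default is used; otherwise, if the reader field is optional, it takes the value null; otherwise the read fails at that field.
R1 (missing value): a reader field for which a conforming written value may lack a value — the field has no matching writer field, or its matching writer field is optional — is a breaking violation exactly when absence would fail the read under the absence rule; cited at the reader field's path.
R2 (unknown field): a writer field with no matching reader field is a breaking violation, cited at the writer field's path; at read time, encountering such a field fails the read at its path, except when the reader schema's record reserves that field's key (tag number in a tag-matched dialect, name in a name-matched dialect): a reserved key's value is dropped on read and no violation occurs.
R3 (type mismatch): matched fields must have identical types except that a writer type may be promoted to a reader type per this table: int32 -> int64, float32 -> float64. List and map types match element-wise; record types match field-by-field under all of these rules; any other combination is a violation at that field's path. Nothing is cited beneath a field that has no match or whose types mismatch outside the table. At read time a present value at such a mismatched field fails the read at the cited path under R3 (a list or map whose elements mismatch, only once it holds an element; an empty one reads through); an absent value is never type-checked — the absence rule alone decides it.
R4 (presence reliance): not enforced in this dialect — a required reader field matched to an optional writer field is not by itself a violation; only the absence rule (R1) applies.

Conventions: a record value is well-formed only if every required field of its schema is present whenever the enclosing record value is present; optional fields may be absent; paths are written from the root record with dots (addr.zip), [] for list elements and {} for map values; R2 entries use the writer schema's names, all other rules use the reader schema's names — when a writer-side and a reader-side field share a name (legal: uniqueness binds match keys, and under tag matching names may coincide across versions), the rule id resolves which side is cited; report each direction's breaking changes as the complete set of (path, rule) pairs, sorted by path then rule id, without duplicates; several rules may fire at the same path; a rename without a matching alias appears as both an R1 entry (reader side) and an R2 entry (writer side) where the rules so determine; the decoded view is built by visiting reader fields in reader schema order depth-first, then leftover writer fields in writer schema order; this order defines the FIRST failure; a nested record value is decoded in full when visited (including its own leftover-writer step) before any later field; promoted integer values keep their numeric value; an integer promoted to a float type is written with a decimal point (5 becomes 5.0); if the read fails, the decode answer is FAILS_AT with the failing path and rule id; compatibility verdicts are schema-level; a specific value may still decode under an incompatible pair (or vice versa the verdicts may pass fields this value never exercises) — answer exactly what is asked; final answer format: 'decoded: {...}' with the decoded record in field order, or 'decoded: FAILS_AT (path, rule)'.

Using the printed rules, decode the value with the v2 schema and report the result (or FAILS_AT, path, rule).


the writer's type comes first in each Account pair
migrating the Account value to v2:
  read fails at extras under R1 (no fill)
  => FAILS_AT (extras, R1)
checking off the Account differences that do not matter here:
  field enabled in record Meta: tag 1 changed to 17 -> affects the rule determinations only; this particular Account value decodes identically
  field price in record Meta: type float32 changed to float64 -> affects the rule determinations only; this particular Account value decodes identically
  field seq in record Account: optional changed to required -> triggers nothing under the printed rules; the Account answer is the same either way
  field age in record Account: optional changed to required -> affects the rule determinations only; this particular Account value decodes identically

decoded: FAILS_AT (extras, R1)


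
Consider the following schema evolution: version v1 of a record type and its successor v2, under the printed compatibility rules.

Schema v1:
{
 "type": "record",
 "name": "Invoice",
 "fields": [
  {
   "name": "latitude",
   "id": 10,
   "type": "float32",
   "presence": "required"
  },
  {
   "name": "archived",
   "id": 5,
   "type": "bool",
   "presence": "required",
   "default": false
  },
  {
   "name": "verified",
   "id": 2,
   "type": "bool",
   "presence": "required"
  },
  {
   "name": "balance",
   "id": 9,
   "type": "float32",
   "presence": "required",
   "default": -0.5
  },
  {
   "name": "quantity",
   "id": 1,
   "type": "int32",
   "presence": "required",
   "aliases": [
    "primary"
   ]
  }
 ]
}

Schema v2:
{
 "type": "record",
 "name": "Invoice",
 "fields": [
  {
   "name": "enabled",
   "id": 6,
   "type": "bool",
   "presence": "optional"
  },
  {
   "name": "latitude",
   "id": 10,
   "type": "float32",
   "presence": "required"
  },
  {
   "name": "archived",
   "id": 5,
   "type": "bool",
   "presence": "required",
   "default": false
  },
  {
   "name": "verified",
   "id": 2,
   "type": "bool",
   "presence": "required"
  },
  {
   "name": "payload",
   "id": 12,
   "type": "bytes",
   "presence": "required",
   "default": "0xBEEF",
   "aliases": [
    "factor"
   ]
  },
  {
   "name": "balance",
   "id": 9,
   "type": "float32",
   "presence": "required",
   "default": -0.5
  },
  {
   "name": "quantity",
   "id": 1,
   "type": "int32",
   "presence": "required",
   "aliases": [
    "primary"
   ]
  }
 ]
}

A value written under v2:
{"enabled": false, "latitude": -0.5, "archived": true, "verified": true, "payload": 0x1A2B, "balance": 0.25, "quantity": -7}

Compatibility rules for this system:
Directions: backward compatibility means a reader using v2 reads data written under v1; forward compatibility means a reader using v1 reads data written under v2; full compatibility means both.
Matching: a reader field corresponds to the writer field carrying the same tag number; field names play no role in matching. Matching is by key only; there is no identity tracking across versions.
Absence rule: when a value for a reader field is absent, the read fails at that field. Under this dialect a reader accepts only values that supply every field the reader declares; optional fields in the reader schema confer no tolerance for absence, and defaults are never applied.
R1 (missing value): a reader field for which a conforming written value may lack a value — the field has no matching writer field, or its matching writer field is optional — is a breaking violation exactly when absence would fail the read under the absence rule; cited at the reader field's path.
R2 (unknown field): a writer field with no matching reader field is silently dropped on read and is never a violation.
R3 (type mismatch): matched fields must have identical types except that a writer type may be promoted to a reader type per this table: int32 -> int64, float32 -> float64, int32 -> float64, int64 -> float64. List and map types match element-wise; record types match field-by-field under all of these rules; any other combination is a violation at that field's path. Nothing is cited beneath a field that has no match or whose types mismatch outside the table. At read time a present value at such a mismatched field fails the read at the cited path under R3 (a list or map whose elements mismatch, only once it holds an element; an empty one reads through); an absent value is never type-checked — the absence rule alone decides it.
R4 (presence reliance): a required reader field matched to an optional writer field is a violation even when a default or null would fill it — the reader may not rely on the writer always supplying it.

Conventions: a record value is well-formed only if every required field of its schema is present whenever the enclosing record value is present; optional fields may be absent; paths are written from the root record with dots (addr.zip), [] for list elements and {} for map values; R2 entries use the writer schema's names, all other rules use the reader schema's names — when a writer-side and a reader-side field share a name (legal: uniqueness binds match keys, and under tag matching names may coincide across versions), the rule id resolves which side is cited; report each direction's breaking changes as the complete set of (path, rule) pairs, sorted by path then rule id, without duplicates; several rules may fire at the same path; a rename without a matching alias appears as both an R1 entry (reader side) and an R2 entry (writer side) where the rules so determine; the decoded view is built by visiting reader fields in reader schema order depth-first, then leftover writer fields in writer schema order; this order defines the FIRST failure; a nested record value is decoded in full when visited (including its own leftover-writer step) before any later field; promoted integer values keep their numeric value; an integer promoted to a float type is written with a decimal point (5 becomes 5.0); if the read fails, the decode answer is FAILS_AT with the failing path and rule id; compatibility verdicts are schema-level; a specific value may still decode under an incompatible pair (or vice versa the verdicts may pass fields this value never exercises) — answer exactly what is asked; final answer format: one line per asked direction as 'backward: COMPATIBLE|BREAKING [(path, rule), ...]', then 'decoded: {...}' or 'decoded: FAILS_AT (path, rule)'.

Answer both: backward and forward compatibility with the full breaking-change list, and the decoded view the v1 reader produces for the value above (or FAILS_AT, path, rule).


backward: BREAKING [(enabled, R1), (payload, R1)]; forward: COMPATIBLE []; decoded: {"latitude": -0.5, "archived": true, "verified": true, "balance": 0.25, "quantity": -7}

the writer's type comes first in each Invoice pair
backward analysis of Invoice with v2 as reader and v1 as writer:
  no writer field matches reader enabled
  latitude: paired with writer latitude (float32 -> float32; writer required)
  archived: paired with writer archived (bool -> bool; writer required)
  verified: paired with writer verified (bool -> bool; writer required)
  no writer field matches reader payload
  balance: paired with writer balance (float32 -> float32; writer required)
  quantity: paired with writer quantity (int32 -> int32; writer required)
  violation R1 at enabled
  violation R1 at payload
  => backward: BREAKING (2)
forward analysis of Invoice with v1 as reader and v2 as writer:
  latitude: paired with writer latitude (float32 -> float32; writer required)
  archived: paired with writer archived (bool -> bool; writer required)
  verified: paired with writer verified (bool -> bool; writer required)
  balance: paired with writer balance (float32 -> float32; writer required)
  quantity: paired with writer quantity (int32 -> int32; writer required)
  leftover writer field: enabled
  leftover writer field: payload
  nothing fires on Invoice: forward is COMPATIBLE
migrating the Invoice value to v1:
  latitude := -0.5
  archived := true
  verified := true
  balance := 0.25
  quantity := -7
  writer enabled: no reader field; dropped
  writer payload: no reader field; dropped
  => decoded: {"latitude": -0.5, "archived": true, "verified": true, "balance": 0.25, "quantity": -7}


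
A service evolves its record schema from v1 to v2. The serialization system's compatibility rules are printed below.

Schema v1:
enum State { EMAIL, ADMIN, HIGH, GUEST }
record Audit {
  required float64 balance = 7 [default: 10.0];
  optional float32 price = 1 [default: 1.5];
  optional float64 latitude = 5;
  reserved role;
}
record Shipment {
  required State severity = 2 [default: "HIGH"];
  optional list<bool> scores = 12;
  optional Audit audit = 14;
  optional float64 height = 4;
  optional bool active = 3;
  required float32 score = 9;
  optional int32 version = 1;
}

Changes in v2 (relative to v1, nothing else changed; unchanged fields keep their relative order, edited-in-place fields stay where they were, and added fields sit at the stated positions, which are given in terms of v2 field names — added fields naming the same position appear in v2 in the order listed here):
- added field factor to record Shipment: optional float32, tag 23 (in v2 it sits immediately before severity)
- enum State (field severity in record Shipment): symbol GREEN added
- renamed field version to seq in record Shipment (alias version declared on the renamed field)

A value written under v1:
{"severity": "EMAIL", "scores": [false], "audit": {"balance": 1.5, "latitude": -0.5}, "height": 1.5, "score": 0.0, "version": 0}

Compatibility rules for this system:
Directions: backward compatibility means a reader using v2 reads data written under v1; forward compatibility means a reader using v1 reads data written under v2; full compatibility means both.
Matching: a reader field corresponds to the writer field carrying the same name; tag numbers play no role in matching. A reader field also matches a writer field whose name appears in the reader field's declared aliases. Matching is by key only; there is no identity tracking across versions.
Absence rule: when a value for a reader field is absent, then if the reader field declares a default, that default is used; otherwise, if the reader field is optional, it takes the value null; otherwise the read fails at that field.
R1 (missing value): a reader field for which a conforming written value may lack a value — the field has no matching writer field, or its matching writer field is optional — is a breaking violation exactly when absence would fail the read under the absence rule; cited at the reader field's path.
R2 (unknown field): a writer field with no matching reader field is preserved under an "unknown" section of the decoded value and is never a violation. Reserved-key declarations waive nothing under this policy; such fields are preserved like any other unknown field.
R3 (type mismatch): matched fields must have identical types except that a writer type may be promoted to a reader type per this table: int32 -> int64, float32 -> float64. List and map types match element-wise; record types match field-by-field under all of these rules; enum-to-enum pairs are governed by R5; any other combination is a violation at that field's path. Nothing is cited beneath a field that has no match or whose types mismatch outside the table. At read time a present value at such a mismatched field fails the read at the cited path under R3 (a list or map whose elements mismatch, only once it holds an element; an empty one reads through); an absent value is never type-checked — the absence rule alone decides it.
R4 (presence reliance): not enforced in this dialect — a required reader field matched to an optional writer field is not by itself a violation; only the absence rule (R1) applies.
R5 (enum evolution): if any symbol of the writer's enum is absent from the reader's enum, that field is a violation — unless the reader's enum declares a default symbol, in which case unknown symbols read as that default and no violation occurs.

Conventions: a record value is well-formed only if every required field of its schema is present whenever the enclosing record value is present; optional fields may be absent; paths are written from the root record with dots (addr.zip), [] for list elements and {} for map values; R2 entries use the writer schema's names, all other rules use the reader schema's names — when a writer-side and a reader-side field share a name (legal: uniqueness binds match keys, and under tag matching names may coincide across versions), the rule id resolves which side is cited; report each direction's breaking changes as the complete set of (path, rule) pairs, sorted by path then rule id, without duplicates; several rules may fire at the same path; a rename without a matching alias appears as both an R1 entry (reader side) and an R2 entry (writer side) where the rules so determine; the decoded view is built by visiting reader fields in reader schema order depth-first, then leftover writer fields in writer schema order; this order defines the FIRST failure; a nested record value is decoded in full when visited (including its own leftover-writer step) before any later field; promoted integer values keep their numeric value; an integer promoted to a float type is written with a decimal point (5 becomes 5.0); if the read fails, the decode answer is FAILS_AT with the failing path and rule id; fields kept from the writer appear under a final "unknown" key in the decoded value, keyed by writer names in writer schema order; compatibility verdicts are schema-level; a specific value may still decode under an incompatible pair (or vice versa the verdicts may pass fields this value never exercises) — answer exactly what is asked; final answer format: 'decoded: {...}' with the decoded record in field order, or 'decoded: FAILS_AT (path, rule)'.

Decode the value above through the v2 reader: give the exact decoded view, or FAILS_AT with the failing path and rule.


decoded: {"factor": null, "severity": "EMAIL", "scores": [false], "audit": {"balance": 1.5, "price": 1.5, "latitude": -0.5}, "height": 1.5, "active": null, "score": 0.0, "seq": 0}

arrows below run writer -> reader for Shipment
decode walk for Shipment under reader schema v2:
  factor := null (not supplied -> null)
  severity := "EMAIL"
  scores := [false]
  audit.balance := 1.5
  audit.price := 1.5 (no value, default fills)
  audit.latitude := -0.5
  height := 1.5
  active := null (not supplied -> null)
  score := 0.0
  seq := 0 (from writer version)
  => decoded: {"factor": null, "severity": "EMAIL", "scores": [false], "audit": {"balance": 1.5, "price": 1.5, "latitude": -0.5}, "height": 1.5, "active": null, "score": 0.0, "seq": 0}
checking off the Shipment differences that do not matter here:
  enum State (field severity in record Shipment): symbol GREEN added -> a verdict-level change on Shipment — the shown value reads the same
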